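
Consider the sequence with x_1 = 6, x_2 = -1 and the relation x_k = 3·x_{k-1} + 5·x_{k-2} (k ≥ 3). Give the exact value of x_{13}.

33716598

x_3 = 27  x_4 = 76  x_5 = 363  …  x_{10} = 457484  x_{11} = 1918167  x_{12} = 8041921  x_{13} = 33716598.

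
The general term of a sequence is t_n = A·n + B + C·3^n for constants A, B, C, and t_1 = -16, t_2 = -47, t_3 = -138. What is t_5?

Plug in n = 1, 2, 3: A + B + 3C = -16; 2A + B + 9C = -47; 3A + B + 27C = -138.
Subtracting the first from the second: A + 6C = -31.
Subtracting the second from the third: A + 18C = -91.
Solving: C = -5, A = -1, then B = 0.
Hence t_5 = -1·5 + 0 + (-5)·243 = -1220.

-1220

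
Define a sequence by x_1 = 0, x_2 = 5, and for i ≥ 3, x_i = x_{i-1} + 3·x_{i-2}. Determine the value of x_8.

Compute successive terms:
x_3 = 5; x_4 = 20; x_5 = 35; x_6 = 95; x_7 = 200; x_8 = 485.

485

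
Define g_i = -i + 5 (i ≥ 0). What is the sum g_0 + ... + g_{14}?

-30

Over i = 0..14: Σi = 105.
Total = (-1)·105 + (5)·15 = -30.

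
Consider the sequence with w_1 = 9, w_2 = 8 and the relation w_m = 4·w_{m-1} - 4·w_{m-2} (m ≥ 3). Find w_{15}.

Step forward from the initial values:
w_3 = -4, w_4 = -48, w_5 = -176, …, w_{12} = -94208, w_{13} = -208896, w_{14} = -458752, w_{15} = -999424.
(Characteristic roots are 2 and 2.)

-999424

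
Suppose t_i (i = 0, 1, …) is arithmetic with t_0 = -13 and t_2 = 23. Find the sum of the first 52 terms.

Common difference d = (23 - (-13)) / (2 - 0) = 18.
t_i = -13 + (i - 0)·18.
t_{51} = 905; S = 52·(-13 + 905)/2 = 23192.

23192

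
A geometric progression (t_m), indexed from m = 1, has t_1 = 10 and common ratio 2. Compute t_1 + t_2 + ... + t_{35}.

t_m = 10·2^(m-1).
S = 10·(2^35 - 1)/(2 - 1) = 10·(34359738368 - 1)/(1) = 343597383670.

343597383670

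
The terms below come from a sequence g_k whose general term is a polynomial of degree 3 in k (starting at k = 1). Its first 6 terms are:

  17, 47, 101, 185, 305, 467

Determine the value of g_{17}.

6737

1st diffs: 30, 54, 84, 120, 162.
2nd diffs: 24, 30, 36, 42.
3rd diffs: 6, 6, 6 (constant).
So g_k = k^3 + 6k^2 + 5k + 5.
Evaluating at k = 17 gives g_{17} = 6737.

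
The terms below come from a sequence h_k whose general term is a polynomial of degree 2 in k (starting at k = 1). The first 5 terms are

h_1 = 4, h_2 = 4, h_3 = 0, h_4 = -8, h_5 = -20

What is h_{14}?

-308

1st diffs: 0, -4, -8, -12.
2nd diffs: -4, -4, -4 (constant).
So h_k = -2k^2 + 6k.
Evaluating at k = 14 gives h_{14} = -308.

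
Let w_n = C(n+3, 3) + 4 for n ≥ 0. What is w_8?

169

C(11, 3) = 165, so w_8 = 169.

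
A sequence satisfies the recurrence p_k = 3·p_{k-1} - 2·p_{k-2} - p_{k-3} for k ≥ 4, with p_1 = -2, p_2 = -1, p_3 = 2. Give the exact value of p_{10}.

p_4 = 10  p_5 = 27  p_6 = 59  p_7 = 113  p_8 = 194  p_9 = 297  p_{10} = 390.

390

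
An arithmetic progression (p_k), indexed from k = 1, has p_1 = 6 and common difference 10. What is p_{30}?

296

p_k = 6 + (k - 1)·10.
p_{30} = 6 + 29·10 = 296.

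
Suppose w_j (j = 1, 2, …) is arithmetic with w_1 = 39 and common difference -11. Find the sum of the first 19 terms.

w_j = 39 + (j - 1)·(-11).
w_{19} = -159; S = 19·(39 + (-159))/2 = -1140.

-1140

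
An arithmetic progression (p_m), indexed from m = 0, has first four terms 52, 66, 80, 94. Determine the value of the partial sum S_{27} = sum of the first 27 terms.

Common difference d = 14.
p_m = 52 + (m - 0)·14.
p_{26} = 416; S = 27·(52 + 416)/2 = 6318.

6318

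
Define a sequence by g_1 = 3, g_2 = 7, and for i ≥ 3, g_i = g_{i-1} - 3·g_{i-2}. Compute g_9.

Iterate the recurrence:
g_3 = -2  g_4 = -23  g_5 = -17  g_6 = 52  g_7 = 103  g_8 = -53  g_9 = -362.

-362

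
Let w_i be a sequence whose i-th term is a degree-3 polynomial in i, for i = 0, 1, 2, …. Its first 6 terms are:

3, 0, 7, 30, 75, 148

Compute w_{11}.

1st diffs: -3, 7, 23, 45, 73.
2nd diffs: 10, 16, 22, 28.
3rd diffs: 6, 6, 6 (constant).
Newton forward-difference form: w_i = 3 + (-3)·C(i,1) + 10·C(i,2) + 6·C(i,3).
At i = 11: i = 11, so w_{11} = 3 - 33 + 550 + 990 = 1510.

1510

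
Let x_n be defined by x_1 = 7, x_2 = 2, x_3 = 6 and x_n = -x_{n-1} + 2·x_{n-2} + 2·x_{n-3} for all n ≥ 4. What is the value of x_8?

Applying the relation repeatedly:
x_4 = 12;  x_5 = 4;  x_6 = 32;  x_7 = 0;  x_8 = 72.

72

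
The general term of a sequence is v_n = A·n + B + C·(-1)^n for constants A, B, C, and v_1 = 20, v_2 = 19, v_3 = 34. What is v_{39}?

At n = 1, 2, 3: A + B - C = 20; 2A + B + C = 19; 3A + B - C = 34.
Subtracting the first from the second: A + 2C = -1.
Subtracting the second from the third: A - 2C = 15.
Solving: C = -4, A = 7, then B = 9.
So v_n = 7·n + 9 + (-4)·(-1)^n; at n=39 this is 286.

286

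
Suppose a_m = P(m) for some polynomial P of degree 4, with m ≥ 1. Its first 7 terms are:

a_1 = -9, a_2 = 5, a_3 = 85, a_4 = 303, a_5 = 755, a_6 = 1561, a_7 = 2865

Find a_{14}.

1st diffs: 14, 80, 218, 452, 806, 1304.
2nd diffs: 66, 138, 234, 354, 498.
3rd diffs: 72, 96, 120, 144.
4th diffs: 24, 24, 24 (constant).
Newton forward-difference form: a_m = -9 + 14·C(m-1,1) + 66·C(m-1,2) + 72·C(m-1,3) + 24·C(m-1,4).
At m = 14: m-1 = 13, so a_{14} = -9 + 182 + 5148 + 20592 + 17160 = 43073.

43073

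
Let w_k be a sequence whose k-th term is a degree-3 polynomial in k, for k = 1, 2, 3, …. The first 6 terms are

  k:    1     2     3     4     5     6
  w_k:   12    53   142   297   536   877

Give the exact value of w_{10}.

3621

1st diffs: 41, 89, 155, 239, 341.
2nd diffs: 48, 66, 84, 102.
3rd diffs: 18, 18, 18 (constant).
So w_k = 3k^3 + 6k^2 + 2k + 1.
Evaluating at k = 10 gives w_{10} = 3621.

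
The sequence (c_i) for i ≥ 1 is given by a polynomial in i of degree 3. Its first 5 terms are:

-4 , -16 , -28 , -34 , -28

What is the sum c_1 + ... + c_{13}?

1st diffs: -12, -12, -6, 6.
2nd diffs: 0, 6, 12.
3rd diffs: 6, 6 (constant).
So c_i = i^3 - 6i^2 - i + 2.
Continuing: …, -4, 44, 122, 236, …, c_{13} = 1172.
Summing i = 1..13 (13 terms) gives 3302.

3302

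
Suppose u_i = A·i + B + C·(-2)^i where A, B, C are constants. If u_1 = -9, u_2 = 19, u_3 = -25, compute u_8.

1051

Plug in i = 1, 2, 3: A + B - 2C = -9; 2A + B + 4C = 19; 3A + B - 8C = -25.
Subtracting the first from the second: A + 6C = 28.
Subtracting the second from the third: A - 12C = -44.
Solving: C = 4, A = 4, then B = -5.
So u_i = 4·i + (-5) + 4·(-2)^i; at i=8 this is 1051.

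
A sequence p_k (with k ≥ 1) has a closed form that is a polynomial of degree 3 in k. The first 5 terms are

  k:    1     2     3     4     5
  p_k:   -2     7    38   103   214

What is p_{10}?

1st diffs: 9, 31, 65, 111.
2nd diffs: 22, 34, 46.
3rd diffs: 12, 12 (constant).
Newton forward-difference form: p_k = -2 + 9·C(k-1,1) + 22·C(k-1,2) + 12·C(k-1,3).
At k = 10: k-1 = 9, so p_{10} = -2 + 81 + 792 + 1008 = 1879.

1879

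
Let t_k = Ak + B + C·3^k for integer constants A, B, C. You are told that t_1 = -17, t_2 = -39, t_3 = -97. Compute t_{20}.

-10460353287

The three given values yield: A + B + 3C = -17; 2A + B + 9C = -39; 3A + B + 27C = -97.
Subtracting the first from the second: A + 6C = -22.
Subtracting the second from the third: A + 18C = -58.
Solving: C = -3, A = -4, then B = -4.
So t_k = -4·k + (-4) + (-3)·3^k; at k=20 this is -10460353287.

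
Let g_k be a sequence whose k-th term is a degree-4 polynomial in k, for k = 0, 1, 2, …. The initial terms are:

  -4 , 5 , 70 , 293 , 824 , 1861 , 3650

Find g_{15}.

117941

1st diffs: 9, 65, 223, 531, 1037, 1789.
2nd diffs: 56, 158, 308, 506, 752.
3rd diffs: 102, 150, 198, 246.
4th diffs: 48, 48, 48 (constant).
Newton forward-difference form: g_k = -4 + 9·C(k,1) + 56·C(k,2) + 102·C(k,3) + 48·C(k,4).
At k = 15: k = 15, so g_{15} = -4 + 135 + 5880 + 46410 + 65520 = 117941.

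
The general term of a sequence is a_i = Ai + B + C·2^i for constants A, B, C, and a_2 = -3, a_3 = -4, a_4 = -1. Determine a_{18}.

Write the equations: 2A + B + 4C = -3; 3A + B + 8C = -4; 4A + B + 16C = -1.
Subtracting the first from the second: A + 4C = -1.
Subtracting the second from the third: A + 8C = 3.
Solving: C = 1, A = -5, then B = 3.
Therefore a_{18} = -90 + 3 + 1·262144 = 262057.

262057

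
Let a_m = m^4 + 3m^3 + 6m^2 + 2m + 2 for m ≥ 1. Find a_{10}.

a_{10} = 1·10^4 + 3·10^3 + 6·10^2 + 2·10 + 2 = 13622.

13622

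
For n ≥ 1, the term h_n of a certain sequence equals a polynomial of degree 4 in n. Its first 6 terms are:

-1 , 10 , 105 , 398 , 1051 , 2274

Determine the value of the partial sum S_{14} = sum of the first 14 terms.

241773

1st diffs: 11, 95, 293, 653, 1223.
2nd diffs: 84, 198, 360, 570.
3rd diffs: 114, 162, 210.
4th diffs: 48, 48 (constant).
Newton forward-difference form: h_n = -1 + 11·C(n-1,1) + 84·C(n-1,2) + 114·C(n-1,3) + 48·C(n-1,4).
Continuing: …, 4325, 7510, 12183, 18746, …, h_{14} = 73618.
Summing n = 1..14 (14 terms) gives 241773.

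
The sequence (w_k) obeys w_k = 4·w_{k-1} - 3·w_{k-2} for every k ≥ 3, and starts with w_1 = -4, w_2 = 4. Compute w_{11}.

236188

Applying the relation repeatedly:
w_3 = 28  w_4 = 100  w_5 = 316  w_6 = 964  w_7 = 2908  w_8 = 8740  w_9 = 26236  w_{10} = 78724  w_{11} = 236188.
(Characteristic roots are 3 and 1.)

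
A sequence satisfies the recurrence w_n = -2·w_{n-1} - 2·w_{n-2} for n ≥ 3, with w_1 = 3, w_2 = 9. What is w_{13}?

-192

Step forward from the initial values:
w_3 = -24  w_4 = 30  w_5 = -12  …  w_{10} = 144  w_{11} = -384  w_{12} = 480  w_{13} = -192.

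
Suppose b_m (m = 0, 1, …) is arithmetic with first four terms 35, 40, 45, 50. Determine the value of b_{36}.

215

Common difference d = 5.
b_m = 35 + (m - 0)·5.
b_{36} = 35 + 36·5 = 215.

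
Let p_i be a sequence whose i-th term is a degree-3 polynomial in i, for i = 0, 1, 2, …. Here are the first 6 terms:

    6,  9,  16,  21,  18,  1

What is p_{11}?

-731

1st diffs: 3, 7, 5, -3, -17.
2nd diffs: 4, -2, -8, -14.
3rd diffs: -6, -6, -6 (constant).
Newton forward-difference form: p_i = 6 + 3·C(i,1) + 4·C(i,2) + (-6)·C(i,3).
At i = 11: i = 11, so p_{11} = 6 + 33 + 220 - 990 = -731.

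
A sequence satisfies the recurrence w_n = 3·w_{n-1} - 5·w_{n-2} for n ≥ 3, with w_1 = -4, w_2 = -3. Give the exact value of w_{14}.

Compute successive terms:
w_3 = 11; w_4 = 48; w_5 = 89; …; w_{11} = 10961; w_{12} = 30123; w_{13} = 35564; w_{14} = -43923.

-43923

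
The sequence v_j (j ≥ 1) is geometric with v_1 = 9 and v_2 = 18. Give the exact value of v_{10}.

4608

Common ratio r = 2.
v_j = 9·2^(j-1).
v_{10} = 9·2^9 = 4608.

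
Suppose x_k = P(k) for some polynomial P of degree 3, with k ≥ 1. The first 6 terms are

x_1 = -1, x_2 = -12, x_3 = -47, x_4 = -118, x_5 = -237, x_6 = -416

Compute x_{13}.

1st diffs: -11, -35, -71, -119, -179.
2nd diffs: -24, -36, -48, -60.
3rd diffs: -12, -12, -12 (constant).
So x_k = -2k^3 + 3k - 2.
Evaluating at k = 13 gives x_{13} = -4357.

-4357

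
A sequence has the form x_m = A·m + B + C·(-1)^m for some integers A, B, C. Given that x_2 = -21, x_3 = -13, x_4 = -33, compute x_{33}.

-193

The three given values yield: 2A + B + C = -21; 3A + B - C = -13; 4A + B + C = -33.
Subtracting the first from the second: A - 2C = 8.
Subtracting the second from the third: A + 2C = -20.
Solving: C = -7, A = -6, then B = -2.
So x_m = -6·m + (-2) + (-7)·(-1)^m; at m=33 this is -193.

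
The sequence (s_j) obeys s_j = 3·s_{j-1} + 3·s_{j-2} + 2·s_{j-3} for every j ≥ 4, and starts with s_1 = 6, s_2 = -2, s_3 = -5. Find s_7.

-681

Iterate the recurrence:
s_4 = -9, s_5 = -46, s_6 = -175, s_7 = -681.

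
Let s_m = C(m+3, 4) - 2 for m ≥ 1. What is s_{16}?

C(19, 4) = 3876, so s_{16} = 3874.

3874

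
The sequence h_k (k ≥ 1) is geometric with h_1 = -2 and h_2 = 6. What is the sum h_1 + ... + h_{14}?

2391484

Common ratio r = -3.
h_k = (-2)·(-3)^(k-1).
S = (-2)·((-3)^14 - 1)/(-3 - 1) = (-2)·(4782969 - 1)/(-4) = 2391484.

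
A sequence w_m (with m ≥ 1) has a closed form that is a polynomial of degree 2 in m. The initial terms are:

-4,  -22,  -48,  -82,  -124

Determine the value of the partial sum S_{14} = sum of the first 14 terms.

1st diffs: -18, -26, -34, -42.
2nd diffs: -8, -8, -8 (constant).
So w_m = -4m^2 - 6m + 6.
Continuing: …, -174, -232, -298, -372, …, w_{14} = -862.
Summing m = 1..14 (14 terms) gives -4606.

-4606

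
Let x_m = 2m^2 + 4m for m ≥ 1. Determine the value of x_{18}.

720

x_{18} = 2·18^2 + 4·18 = 720.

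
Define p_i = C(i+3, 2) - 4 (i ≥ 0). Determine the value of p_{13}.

C(16, 2) = 120, so p_{13} = 116.

116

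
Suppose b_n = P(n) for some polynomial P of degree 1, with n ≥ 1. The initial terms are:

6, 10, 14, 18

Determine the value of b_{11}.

1st diffs: 4, 4, 4 (constant).
So b_n = 4n + 2.
Evaluating at n = 11 gives b_{11} = 46.

46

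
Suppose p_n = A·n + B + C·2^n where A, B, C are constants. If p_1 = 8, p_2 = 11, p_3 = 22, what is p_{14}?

The three given values yield: A + B + 2C = 8; 2A + B + 4C = 11; 3A + B + 8C = 22.
Subtracting the first from the second: A + 2C = 3.
Subtracting the second from the third: A + 4C = 11.
Solving: C = 4, A = -5, then B = 5.
So p_n = -5·n + 5 + 4·2^n; at n=14 this is 65471.

65471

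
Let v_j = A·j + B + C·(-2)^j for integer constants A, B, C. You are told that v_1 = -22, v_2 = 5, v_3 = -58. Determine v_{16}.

327623

At j = 1, 2, 3: A + B - 2C = -22; 2A + B + 4C = 5; 3A + B - 8C = -58.
Subtracting the first from the second: A + 6C = 27.
Subtracting the second from the third: A - 12C = -63.
Solving: C = 5, A = -3, then B = -9.
Hence v_{16} = -3·16 + (-9) + 5·65536 = 327623.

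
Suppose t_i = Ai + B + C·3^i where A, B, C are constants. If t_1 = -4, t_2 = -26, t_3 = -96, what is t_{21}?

-41841412764

At i = 1, 2, 3: A + B + 3C = -4; 2A + B + 9C = -26; 3A + B + 27C = -96.
Subtracting the first from the second: A + 6C = -22.
Subtracting the second from the third: A + 18C = -70.
Solving: C = -4, A = 2, then B = 6.
Hence t_{21} = 2·21 + 6 + (-4)·10460353203 = -41841412764.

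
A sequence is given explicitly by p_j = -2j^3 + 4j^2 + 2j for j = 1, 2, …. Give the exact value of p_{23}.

p_{23} = -2·23^3 + 4·23^2 + 2·23 = -22172.

-22172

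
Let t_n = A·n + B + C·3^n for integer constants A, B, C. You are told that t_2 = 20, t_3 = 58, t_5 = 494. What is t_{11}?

The three given values yield: 2A + B + 9C = 20; 3A + B + 27C = 58; 5A + B + 243C = 494.
Subtracting the first from the second: A + 18C = 38.
Subtracting the second from the third: 2A + 216C = 436.
Solving: C = 2, A = 2, then B = -2.
So t_n = 2·n + (-2) + 2·3^n; at n=11 this is 354314.

354314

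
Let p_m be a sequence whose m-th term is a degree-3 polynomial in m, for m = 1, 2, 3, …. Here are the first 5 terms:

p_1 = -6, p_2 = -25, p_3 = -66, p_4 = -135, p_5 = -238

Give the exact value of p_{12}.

1st diffs: -19, -41, -69, -103.
2nd diffs: -22, -28, -34.
3rd diffs: -6, -6 (constant).
Newton forward-difference form: p_m = -6 + (-19)·C(m-1,1) + (-22)·C(m-1,2) + (-6)·C(m-1,3).
At m = 12: m-1 = 11, so p_{12} = -6 - 209 - 1210 - 990 = -2415.

-2415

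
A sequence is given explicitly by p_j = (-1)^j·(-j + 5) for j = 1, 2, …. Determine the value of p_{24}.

(-1)^24 = 1; -j + 5 at j=24 is -19; so p_{24} = -19.

-19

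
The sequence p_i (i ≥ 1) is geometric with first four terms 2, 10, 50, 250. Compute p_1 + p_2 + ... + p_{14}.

Common ratio r = 5.
p_i = 2·5^(i-1).
S = 2·(5^14 - 1)/(5 - 1) = 2·(6103515625 - 1)/(4) = 3051757812.

3051757812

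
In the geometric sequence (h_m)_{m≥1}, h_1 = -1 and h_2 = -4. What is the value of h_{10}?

Common ratio r = 4.
h_m = (-1)·4^(m-1).
h_{10} = (-1)·4^9 = -262144.

-262144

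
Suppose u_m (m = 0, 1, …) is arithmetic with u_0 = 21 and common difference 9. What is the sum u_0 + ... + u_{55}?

15036

u_m = 21 + (m - 0)·9.
u_{55} = 516; S = 56·(21 + 516)/2 = 15036.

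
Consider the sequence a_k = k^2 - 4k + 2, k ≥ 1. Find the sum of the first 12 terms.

Over k = 1..12: Σk = 78, Σk² = 650.
Total = (1)·650 + (-4)·78 + (2)·12 = 362.

362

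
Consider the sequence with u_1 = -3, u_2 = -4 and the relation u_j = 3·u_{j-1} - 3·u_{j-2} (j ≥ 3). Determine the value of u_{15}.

Iterate the recurrence:
u_3 = -3  u_4 = 3  u_5 = 18  …  u_{12} = -1215  u_{13} = -2187  u_{14} = -2916  u_{15} = -2187.

-2187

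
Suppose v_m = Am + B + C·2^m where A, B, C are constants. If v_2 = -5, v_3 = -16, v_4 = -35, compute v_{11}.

-4120

Write the equations: 2A + B + 4C = -5; 3A + B + 8C = -16; 4A + B + 16C = -35.
Subtracting the first from the second: A + 4C = -11.
Subtracting the second from the third: A + 8C = -19.
Solving: C = -2, A = -3, then B = 9.
Hence v_{11} = -3·11 + 9 + (-2)·2048 = -4120.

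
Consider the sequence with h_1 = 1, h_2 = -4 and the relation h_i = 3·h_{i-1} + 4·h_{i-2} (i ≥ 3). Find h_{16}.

Iterate the recurrence:
h_3 = -8;  h_4 = -40;  h_5 = -152;  …;  h_{13} = -10066328;  h_{14} = -40265320;  h_{15} = -161061272;  h_{16} = -644245096.
(Characteristic roots are 4 and -1.)

-644245096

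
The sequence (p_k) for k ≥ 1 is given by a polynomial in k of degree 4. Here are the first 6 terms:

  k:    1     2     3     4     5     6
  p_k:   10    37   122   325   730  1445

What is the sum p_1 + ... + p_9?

16518

1st diffs: 27, 85, 203, 405, 715.
2nd diffs: 58, 118, 202, 310.
3rd diffs: 60, 84, 108.
4th diffs: 24, 24 (constant).
Newton forward-difference form: p_k = 10 + 27·C(k-1,1) + 58·C(k-1,2) + 60·C(k-1,3) + 24·C(k-1,4).
Continuing: 2602, 4357, 6890.
Summing k = 1..9 (9 terms) gives 16518.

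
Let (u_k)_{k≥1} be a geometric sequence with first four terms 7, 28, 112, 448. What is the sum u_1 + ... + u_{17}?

Common ratio r = 4.
u_k = 7·4^(k-1).
S = 7·(4^17 - 1)/(4 - 1) = 7·(17179869184 - 1)/(3) = 40086361427.

40086361427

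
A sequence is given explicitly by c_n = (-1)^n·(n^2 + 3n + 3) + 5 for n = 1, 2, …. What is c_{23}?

(-1)^23 = -1; n^2 + 3n + 3 at n=23 is 601; so c_{23} = -596.

-596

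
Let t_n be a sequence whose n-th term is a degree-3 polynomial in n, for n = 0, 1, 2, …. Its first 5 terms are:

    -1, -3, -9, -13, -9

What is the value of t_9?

341

1st diffs: -2, -6, -4, 4.
2nd diffs: -4, 2, 8.
3rd diffs: 6, 6 (constant).
Newton forward-difference form: t_n = -1 + (-2)·C(n,1) + (-4)·C(n,2) + 6·C(n,3).
At n = 9: n = 9, so t_9 = -1 - 18 - 144 + 504 = 341.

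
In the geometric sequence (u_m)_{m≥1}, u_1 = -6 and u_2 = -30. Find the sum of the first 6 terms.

-23436

Common ratio r = 5.
u_m = (-6)·5^(m-1).
S = (-6)·(5^6 - 1)/(5 - 1) = (-6)·(15625 - 1)/(4) = -23436.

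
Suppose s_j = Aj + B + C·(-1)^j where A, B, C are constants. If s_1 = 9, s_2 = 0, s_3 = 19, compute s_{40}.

At j = 1, 2, 3: A + B - C = 9; 2A + B + C = 0; 3A + B - C = 19.
Subtracting the first from the second: A + 2C = -9.
Subtracting the second from the third: A - 2C = 19.
Solving: C = -7, A = 5, then B = -3.
Therefore s_{40} = 200 + (-3) + (-7)·1 = 190.

190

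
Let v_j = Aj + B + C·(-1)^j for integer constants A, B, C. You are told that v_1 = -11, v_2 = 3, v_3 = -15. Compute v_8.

-9

Plug in j = 1, 2, 3: A + B - C = -11; 2A + B + C = 3; 3A + B - C = -15.
Subtracting the first from the second: A + 2C = 14.
Subtracting the second from the third: A - 2C = -18.
Solving: C = 8, A = -2, then B = -1.
So v_j = -2·j + (-1) + 8·(-1)^j; at j=8 this is -9.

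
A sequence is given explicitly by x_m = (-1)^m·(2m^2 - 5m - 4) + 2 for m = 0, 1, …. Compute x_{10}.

148

(-1)^10 = 1; 2m^2 - 5m - 4 at m=10 is 146; so x_{10} = 148.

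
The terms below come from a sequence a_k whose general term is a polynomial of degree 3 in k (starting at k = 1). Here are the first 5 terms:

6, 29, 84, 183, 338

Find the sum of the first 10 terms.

1st diffs: 23, 55, 99, 155.
2nd diffs: 32, 44, 56.
3rd diffs: 12, 12 (constant).
Newton forward-difference form: a_k = 6 + 23·C(k-1,1) + 32·C(k-1,2) + 12·C(k-1,3).
Continuing: …, 561, 864, 1259, 1758, …, a_{10} = 2373.
Summing k = 1..10 (10 terms) gives 7455.

7455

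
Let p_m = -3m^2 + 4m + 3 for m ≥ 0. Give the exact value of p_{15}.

p_{15} = -3·15^2 + 4·15 + 3 = -612.

-612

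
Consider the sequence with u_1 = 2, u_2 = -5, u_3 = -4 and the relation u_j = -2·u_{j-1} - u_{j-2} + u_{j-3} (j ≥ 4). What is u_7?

-40

Compute successive terms:
u_4 = 15, u_5 = -31, u_6 = 43, u_7 = -40.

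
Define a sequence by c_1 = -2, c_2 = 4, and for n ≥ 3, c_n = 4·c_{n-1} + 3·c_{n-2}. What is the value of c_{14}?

240368116

Compute successive terms:
c_3 = 10; c_4 = 52; c_5 = 238; …; c_{11} = 2397226; c_{12} = 11136916; c_{13} = 51739342; c_{14} = 240368116.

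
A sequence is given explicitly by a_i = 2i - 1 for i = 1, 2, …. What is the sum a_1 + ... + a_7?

49

Over i = 1..7: Σi = 28.
Total = (2)·28 + (-1)·7 = 49.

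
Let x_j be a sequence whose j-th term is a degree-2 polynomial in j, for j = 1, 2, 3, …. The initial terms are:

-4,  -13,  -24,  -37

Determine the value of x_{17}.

1st diffs: -9, -11, -13.
2nd diffs: -2, -2 (constant).
Newton forward-difference form: x_j = -4 + (-9)·C(j-1,1) + (-2)·C(j-1,2).
At j = 17: j-1 = 16, so x_{17} = -4 - 144 - 240 = -388.

-388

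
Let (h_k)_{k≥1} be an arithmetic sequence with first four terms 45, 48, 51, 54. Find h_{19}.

99

Common difference d = 3.
h_k = 45 + (k - 1)·3.
h_{19} = 45 + 18·3 = 99.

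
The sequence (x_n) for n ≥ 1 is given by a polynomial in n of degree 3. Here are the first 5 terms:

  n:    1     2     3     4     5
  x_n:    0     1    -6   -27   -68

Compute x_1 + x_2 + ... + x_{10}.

-2175

1st diffs: 1, -7, -21, -41.
2nd diffs: -8, -14, -20.
3rd diffs: -6, -6 (constant).
Newton forward-difference form: x_n = 1·C(n-1,1) + (-8)·C(n-1,2) + (-6)·C(n-1,3).
Continuing: …, -135, -234, -371, -552, …, x_{10} = -783.
Summing n = 1..10 (10 terms) gives -2175.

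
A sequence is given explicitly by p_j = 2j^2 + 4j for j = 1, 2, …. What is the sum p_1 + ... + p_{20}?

Over j = 1..20: Σj = 210, Σj² = 2870.
Total = (2)·2870 + (4)·210 = 6580.

6580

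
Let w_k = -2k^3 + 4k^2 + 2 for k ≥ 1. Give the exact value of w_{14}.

-4702

w_{14} = -2·14^3 + 4·14^2 + 2 = -4702.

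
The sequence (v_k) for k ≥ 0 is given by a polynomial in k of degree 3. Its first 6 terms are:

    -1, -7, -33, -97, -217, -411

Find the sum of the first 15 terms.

-34315

1st diffs: -6, -26, -64, -120, -194.
2nd diffs: -20, -38, -56, -74.
3rd diffs: -18, -18, -18 (constant).
Newton forward-difference form: v_k = -1 + (-6)·C(k,1) + (-20)·C(k,2) + (-18)·C(k,3).
Continuing: …, -697, -1093, -1617, -2287, …, v_{14} = -8457.
Summing k = 0..14 (15 terms) gives -34315.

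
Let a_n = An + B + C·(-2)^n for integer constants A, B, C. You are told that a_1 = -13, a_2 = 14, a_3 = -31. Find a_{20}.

Write the equations: A + B - 2C = -13; 2A + B + 4C = 14; 3A + B - 8C = -31.
Subtracting the first from the second: A + 6C = 27.
Subtracting the second from the third: A - 12C = -45.
Solving: C = 4, A = 3, then B = -8.
So a_n = 3·n + (-8) + 4·(-2)^n; at n=20 this is 4194356.

4194356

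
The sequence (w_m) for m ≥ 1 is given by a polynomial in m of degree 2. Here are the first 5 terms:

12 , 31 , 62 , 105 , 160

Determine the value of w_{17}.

1756

1st diffs: 19, 31, 43, 55.
2nd diffs: 12, 12, 12 (constant).
Newton forward-difference form: w_m = 12 + 19·C(m-1,1) + 12·C(m-1,2).
At m = 17: m-1 = 16, so w_{17} = 12 + 304 + 1440 = 1756.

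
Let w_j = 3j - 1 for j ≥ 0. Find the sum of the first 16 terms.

344

Over j = 0..15: Σj = 120.
Total = (3)·120 + (-1)·16 = 344.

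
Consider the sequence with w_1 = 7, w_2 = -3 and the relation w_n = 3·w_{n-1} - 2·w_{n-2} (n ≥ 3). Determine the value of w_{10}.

w_3 = -23;  w_4 = -63;  w_5 = -143;  w_6 = -303;  w_7 = -623;  w_8 = -1263;  w_9 = -2543;  w_{10} = -5103.
(Characteristic roots are 2 and 1.)

-5103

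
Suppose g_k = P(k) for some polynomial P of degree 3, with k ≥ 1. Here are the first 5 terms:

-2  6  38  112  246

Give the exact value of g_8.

1st diffs: 8, 32, 74, 134.
2nd diffs: 24, 42, 60.
3rd diffs: 18, 18 (constant).
Newton forward-difference form: g_k = -2 + 8·C(k-1,1) + 24·C(k-1,2) + 18·C(k-1,3).
At k = 8: k-1 = 7, so g_8 = -2 + 56 + 504 + 630 = 1188.

1188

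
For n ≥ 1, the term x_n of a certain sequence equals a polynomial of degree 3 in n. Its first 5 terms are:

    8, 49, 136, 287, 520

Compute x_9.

1st diffs: 41, 87, 151, 233.
2nd diffs: 46, 64, 82.
3rd diffs: 18, 18 (constant).
Newton forward-difference form: x_n = 8 + 41·C(n-1,1) + 46·C(n-1,2) + 18·C(n-1,3).
At n = 9: n-1 = 8, so x_9 = 8 + 328 + 1288 + 1008 = 2632.

2632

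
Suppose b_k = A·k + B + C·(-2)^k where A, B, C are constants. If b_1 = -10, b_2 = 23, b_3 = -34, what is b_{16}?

327725

Plug in k = 1, 2, 3: A + B - 2C = -10; 2A + B + 4C = 23; 3A + B - 8C = -34.
Subtracting the first from the second: A + 6C = 33.
Subtracting the second from the third: A - 12C = -57.
Solving: C = 5, A = 3, then B = -3.
Hence b_{16} = 3·16 + (-3) + 5·65536 = 327725.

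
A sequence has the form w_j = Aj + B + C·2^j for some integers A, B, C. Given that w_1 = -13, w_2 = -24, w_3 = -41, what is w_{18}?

Write the equations: A + B + 2C = -13; 2A + B + 4C = -24; 3A + B + 8C = -41.
Subtracting the first from the second: A + 2C = -11.
Subtracting the second from the third: A + 4C = -17.
Solving: C = -3, A = -5, then B = -2.
Hence w_{18} = -5·18 + (-2) + (-3)·262144 = -786524.

-786524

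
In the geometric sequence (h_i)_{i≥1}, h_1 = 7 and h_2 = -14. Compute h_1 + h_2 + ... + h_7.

Common ratio r = -2.
h_i = 7·(-2)^(i-1).
S = 7·((-2)^7 - 1)/(-2 - 1) = 7·(-128 - 1)/(-3) = 301.

301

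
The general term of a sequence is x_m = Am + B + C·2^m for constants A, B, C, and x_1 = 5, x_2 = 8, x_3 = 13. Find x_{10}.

1036

The three given values yield: A + B + 2C = 5; 2A + B + 4C = 8; 3A + B + 8C = 13.
Subtracting the first from the second: A + 2C = 3.
Subtracting the second from the third: A + 4C = 5.
Solving: C = 1, A = 1, then B = 2.
Hence x_{10} = 1·10 + 2 + 1·1024 = 1036.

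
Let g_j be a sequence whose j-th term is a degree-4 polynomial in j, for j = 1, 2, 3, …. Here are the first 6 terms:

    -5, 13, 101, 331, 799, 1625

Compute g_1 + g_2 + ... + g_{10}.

1st diffs: 18, 88, 230, 468, 826.
2nd diffs: 70, 142, 238, 358.
3rd diffs: 72, 96, 120.
4th diffs: 24, 24 (constant).
Newton forward-difference form: g_j = -5 + 18·C(j-1,1) + 70·C(j-1,2) + 72·C(j-1,3) + 24·C(j-1,4).
Continuing: 2953, 4951, 7811, 11749.
Summing j = 1..10 (10 terms) gives 30328.

30328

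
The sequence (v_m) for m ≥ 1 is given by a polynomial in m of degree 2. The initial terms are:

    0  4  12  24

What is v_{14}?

364

1st diffs: 4, 8, 12.
2nd diffs: 4, 4 (constant).
Newton forward-difference form: v_m = 4·C(m-1,1) + 4·C(m-1,2).
At m = 14: m-1 = 13, so v_{14} = 52 + 312 = 364.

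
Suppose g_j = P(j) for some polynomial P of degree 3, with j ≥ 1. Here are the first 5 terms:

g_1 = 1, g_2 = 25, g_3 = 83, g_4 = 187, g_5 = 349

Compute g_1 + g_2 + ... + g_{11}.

1st diffs: 24, 58, 104, 162.
2nd diffs: 34, 46, 58.
3rd diffs: 12, 12 (constant).
So g_j = 2j^3 + 5j^2 - 5j - 1.
Continuing: …, 581, 895, 1303, 1817, …, g_{11} = 3211.
Summing j = 1..11 (11 terms) gives 10901.

10901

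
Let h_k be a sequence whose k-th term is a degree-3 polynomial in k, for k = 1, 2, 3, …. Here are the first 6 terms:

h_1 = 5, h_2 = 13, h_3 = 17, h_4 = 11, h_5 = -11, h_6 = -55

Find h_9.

-379

1st diffs: 8, 4, -6, -22, -44.
2nd diffs: -4, -10, -16, -22.
3rd diffs: -6, -6, -6 (constant).
Newton forward-difference form: h_k = 5 + 8·C(k-1,1) + (-4)·C(k-1,2) + (-6)·C(k-1,3).
At k = 9: k-1 = 8, so h_9 = 5 + 64 - 112 - 336 = -379.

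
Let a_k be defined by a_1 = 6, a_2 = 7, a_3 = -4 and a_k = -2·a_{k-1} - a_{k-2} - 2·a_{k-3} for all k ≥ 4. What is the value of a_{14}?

Compute successive terms:
a_4 = -11;  a_5 = 12;  a_6 = -5;  …;  a_{11} = 404;  a_{12} = -827;  a_{13} = 1644;  a_{14} = -3269.

-3269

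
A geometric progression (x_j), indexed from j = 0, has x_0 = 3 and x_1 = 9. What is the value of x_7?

Common ratio r = 3.
x_j = 3·3^(j-0).
x_7 = 3·3^7 = 6561.

6561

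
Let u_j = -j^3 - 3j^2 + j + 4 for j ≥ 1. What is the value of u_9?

-959

u_9 = -1·9^3 - 3·9^2 + 1·9 + 4 = -959.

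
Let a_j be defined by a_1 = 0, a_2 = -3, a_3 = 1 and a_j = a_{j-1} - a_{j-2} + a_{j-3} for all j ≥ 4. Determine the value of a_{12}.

a_4 = 4; a_5 = 0; a_6 = -3; a_7 = 1; a_8 = 4; a_9 = 0; a_{10} = -3; a_{11} = 1; a_{12} = 4.

4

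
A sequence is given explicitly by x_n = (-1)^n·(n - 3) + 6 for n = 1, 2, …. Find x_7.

2

(-1)^7 = -1; n - 3 at n=7 is 4; so x_7 = 2.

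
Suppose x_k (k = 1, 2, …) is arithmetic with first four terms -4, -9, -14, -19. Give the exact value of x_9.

-44

Common difference d = -5.
x_k = -4 + (k - 1)·(-5).
x_9 = -4 + 8·(-5) = -44.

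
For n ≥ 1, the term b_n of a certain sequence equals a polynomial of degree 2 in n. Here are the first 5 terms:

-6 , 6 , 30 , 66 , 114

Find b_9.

426

1st diffs: 12, 24, 36, 48.
2nd diffs: 12, 12, 12 (constant).
Newton forward-difference form: b_n = -6 + 12·C(n-1,1) + 12·C(n-1,2).
At n = 9: n-1 = 8, so b_9 = -6 + 96 + 336 = 426.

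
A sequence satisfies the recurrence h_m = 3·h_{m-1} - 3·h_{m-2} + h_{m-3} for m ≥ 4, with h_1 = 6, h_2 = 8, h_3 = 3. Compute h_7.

-87

Compute successive terms:
h_4 = -9;  h_5 = -28;  h_6 = -54;  h_7 = -87.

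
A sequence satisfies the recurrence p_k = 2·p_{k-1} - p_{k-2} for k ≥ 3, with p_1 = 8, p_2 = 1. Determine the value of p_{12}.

Iterate the recurrence:
p_3 = -6  p_4 = -13  p_5 = -20  p_6 = -27  p_7 = -34  p_8 = -41  p_9 = -48  p_{10} = -55  p_{11} = -62  p_{12} = -69.
(Characteristic roots are 1 and 1.)

-69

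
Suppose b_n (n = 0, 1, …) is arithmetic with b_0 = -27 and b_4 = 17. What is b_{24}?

Common difference d = (17 - (-27)) / (4 - 0) = 11.
b_n = -27 + (n - 0)·11.
b_{24} = -27 + 24·11 = 237.

237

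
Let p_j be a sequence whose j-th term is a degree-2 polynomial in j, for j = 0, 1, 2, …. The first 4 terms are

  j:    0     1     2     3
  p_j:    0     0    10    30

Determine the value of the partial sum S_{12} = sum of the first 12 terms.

2200

1st diffs: 0, 10, 20.
2nd diffs: 10, 10 (constant).
Newton forward-difference form: p_j = 10·C(j,2).
Continuing: …, 60, 100, 150, 210, …, p_{11} = 550.
Summing j = 0..11 (12 terms) gives 2200.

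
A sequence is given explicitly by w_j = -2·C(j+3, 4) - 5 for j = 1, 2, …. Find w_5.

C(8, 4) = 70, so w_5 = -145.

-145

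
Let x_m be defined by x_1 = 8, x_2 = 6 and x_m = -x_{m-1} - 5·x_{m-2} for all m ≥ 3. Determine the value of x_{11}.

4694

Step forward from the initial values:
x_3 = -46; x_4 = 16; x_5 = 214; x_6 = -294; x_7 = -776; x_8 = 2246; x_9 = 1634; x_{10} = -12864; x_{11} = 4694.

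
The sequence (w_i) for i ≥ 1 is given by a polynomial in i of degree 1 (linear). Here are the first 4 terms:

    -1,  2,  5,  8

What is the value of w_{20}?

1st diffs: 3, 3, 3 (constant).
So w_i = 3i - 4.
Evaluating at i = 20 gives w_{20} = 56.

56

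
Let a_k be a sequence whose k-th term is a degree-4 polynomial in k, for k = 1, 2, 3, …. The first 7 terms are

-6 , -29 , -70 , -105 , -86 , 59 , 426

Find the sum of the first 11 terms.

1st diffs: -23, -41, -35, 19, 145, 367.
2nd diffs: -18, 6, 54, 126, 222.
3rd diffs: 24, 48, 72, 96.
4th diffs: 24, 24, 24 (constant).
So a_k = k^4 - 6k^3 + 2k^2 - 2k - 1.
Continuing: 1135, 2330, 4179, 6874.
Summing k = 1..11 (11 terms) gives 14707.

14707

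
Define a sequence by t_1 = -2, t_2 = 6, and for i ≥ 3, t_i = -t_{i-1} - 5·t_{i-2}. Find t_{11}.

Compute successive terms:
t_3 = 4, t_4 = -34, t_5 = 14, t_6 = 156, t_7 = -226, t_8 = -554, t_9 = 1684, t_{10} = 1086, t_{11} = -9506.

-9506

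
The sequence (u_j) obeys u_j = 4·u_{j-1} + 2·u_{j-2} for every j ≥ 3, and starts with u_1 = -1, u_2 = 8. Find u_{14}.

412955648

Iterate the recurrence:
u_3 = 30  u_4 = 136  u_5 = 604  …  u_{11} = 4687840  u_{12} = 20858496  u_{13} = 92809664  u_{14} = 412955648.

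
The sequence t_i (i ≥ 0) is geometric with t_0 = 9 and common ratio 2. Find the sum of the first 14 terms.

t_i = 9·2^(i-0).
S = 9·(2^14 - 1)/(2 - 1) = 9·(16384 - 1)/(1) = 147447.

147447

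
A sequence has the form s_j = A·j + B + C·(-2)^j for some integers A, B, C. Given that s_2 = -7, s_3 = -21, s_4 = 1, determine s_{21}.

-2097201

Write the equations: 2A + B + 4C = -7; 3A + B - 8C = -21; 4A + B + 16C = 1.
Subtracting the first from the second: A - 12C = -14.
Subtracting the second from the third: A + 24C = 22.
Solving: C = 1, A = -2, then B = -7.
Therefore s_{21} = -42 + (-7) + 1·(-2097152) = -2097201.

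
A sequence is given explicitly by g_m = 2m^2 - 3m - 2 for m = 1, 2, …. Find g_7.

g_7 = 2·7^2 - 3·7 - 2 = 75.

75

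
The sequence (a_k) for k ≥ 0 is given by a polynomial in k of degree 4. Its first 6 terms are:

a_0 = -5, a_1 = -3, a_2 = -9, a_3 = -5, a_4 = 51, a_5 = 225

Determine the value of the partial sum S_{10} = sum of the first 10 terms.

8908

1st diffs: 2, -6, 4, 56, 174.
2nd diffs: -8, 10, 52, 118.
3rd diffs: 18, 42, 66.
4th diffs: 24, 24 (constant).
So a_k = k^4 - 3k^3 - 2k^2 + 6k - 5.
Continuing: 607, 1311, 2475, 4261.
Summing k = 0..9 (10 terms) gives 8908.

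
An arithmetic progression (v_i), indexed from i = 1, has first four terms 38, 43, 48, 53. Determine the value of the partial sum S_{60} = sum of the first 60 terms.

Common difference d = 5.
v_i = 38 + (i - 1)·5.
v_{60} = 333; S = 60·(38 + 333)/2 = 11130.

11130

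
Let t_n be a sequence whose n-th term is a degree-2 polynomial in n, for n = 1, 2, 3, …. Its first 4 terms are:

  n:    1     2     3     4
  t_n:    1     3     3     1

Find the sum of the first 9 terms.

1st diffs: 2, 0, -2.
2nd diffs: -2, -2 (constant).
So t_n = -n^2 + 5n - 3.
Continuing: …, -3, -9, -17, -27, …, t_9 = -39.
Summing n = 1..9 (9 terms) gives -87.

-87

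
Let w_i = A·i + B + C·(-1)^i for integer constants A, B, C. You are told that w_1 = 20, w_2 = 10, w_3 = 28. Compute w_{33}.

Write the equations: A + B - C = 20; 2A + B + C = 10; 3A + B - C = 28.
Subtracting the first from the second: A + 2C = -10.
Subtracting the second from the third: A - 2C = 18.
Solving: C = -7, A = 4, then B = 9.
So w_i = 4·i + 9 + (-7)·(-1)^i; at i=33 this is 148.

148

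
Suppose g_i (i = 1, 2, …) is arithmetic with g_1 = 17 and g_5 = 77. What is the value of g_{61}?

Common difference d = (77 - 17) / (5 - 1) = 15.
g_i = 17 + (i - 1)·15.
g_{61} = 17 + 60·15 = 917.

917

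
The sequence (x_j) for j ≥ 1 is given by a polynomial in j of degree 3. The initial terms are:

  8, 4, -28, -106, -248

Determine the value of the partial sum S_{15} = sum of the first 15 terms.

1st diffs: -4, -32, -78, -142.
2nd diffs: -28, -46, -64.
3rd diffs: -18, -18 (constant).
Newton forward-difference form: x_j = 8 + (-4)·C(j-1,1) + (-28)·C(j-1,2) + (-18)·C(j-1,3).
Continuing: …, -472, -796, -1238, -1816, …, x_{15} = -9148.
Summing j = 1..15 (15 terms) gives -37610.

-37610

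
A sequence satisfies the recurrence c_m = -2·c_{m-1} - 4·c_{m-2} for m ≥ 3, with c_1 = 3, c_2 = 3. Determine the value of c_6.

-144

Compute successive terms:
c_3 = -18, c_4 = 24, c_5 = 24, c_6 = -144.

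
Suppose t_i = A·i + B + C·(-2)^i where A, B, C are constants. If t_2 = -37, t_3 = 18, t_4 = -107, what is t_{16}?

Write the equations: 2A + B + 4C = -37; 3A + B - 8C = 18; 4A + B + 16C = -107.
Subtracting the first from the second: A - 12C = 55.
Subtracting the second from the third: A + 24C = -125.
Solving: C = -5, A = -5, then B = -7.
So t_i = -5·i + (-7) + (-5)·(-2)^i; at i=16 this is -327767.

-327767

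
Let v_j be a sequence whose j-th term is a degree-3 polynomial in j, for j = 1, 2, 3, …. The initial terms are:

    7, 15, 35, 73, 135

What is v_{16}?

1st diffs: 8, 20, 38, 62.
2nd diffs: 12, 18, 24.
3rd diffs: 6, 6 (constant).
Newton forward-difference form: v_j = 7 + 8·C(j-1,1) + 12·C(j-1,2) + 6·C(j-1,3).
At j = 16: j-1 = 15, so v_{16} = 7 + 120 + 1260 + 2730 = 4117.

4117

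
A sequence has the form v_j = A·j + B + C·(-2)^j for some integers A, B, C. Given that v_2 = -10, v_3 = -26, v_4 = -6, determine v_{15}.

-32834

The three given values yield: 2A + B + 4C = -10; 3A + B - 8C = -26; 4A + B + 16C = -6.
Subtracting the first from the second: A - 12C = -16.
Subtracting the second from the third: A + 24C = 20.
Solving: C = 1, A = -4, then B = -6.
Therefore v_{15} = -60 + (-6) + 1·(-32768) = -32834.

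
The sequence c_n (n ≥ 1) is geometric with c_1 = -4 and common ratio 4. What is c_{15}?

-1073741824

c_n = (-4)·4^(n-1).
c_{15} = (-4)·4^14 = -1073741824.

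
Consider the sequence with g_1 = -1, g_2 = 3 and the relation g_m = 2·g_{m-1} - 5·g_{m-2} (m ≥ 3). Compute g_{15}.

108691

Iterate the recurrence:
g_3 = 11  g_4 = 7  g_5 = -41  …  g_{12} = -11753  g_{13} = 8839  g_{14} = 76443  g_{15} = 108691.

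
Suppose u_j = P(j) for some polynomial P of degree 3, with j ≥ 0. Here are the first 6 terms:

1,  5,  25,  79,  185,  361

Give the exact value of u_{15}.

9931

1st diffs: 4, 20, 54, 106, 176.
2nd diffs: 16, 34, 52, 70.
3rd diffs: 18, 18, 18 (constant).
So u_j = 3j^3 - j^2 + 2j + 1.
Evaluating at j = 15 gives u_{15} = 9931.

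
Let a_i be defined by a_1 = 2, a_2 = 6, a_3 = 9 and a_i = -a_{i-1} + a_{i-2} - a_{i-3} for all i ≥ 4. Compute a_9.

Iterate the recurrence:
a_4 = -5, a_5 = 8, a_6 = -22, a_7 = 35, a_8 = -65, a_9 = 122.

122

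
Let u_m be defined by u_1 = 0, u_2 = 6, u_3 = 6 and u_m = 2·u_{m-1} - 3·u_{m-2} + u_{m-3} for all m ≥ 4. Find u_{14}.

1026

Compute successive terms:
u_4 = -6; u_5 = -24; u_6 = -24; …; u_{11} = -294; u_{12} = -336; u_{13} = 156; u_{14} = 1026.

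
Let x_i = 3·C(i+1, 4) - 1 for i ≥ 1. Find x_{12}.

2144

C(13, 4) = 715, so x_{12} = 2144.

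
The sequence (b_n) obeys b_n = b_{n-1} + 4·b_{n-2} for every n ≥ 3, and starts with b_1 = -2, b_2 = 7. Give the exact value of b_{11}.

11183

Iterate the recurrence:
b_3 = -1  b_4 = 27  b_5 = 23  b_6 = 131  b_7 = 223  b_8 = 747  b_9 = 1639  b_{10} = 4627  b_{11} = 11183.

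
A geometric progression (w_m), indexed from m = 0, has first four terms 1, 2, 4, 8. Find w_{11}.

Common ratio r = 2.
w_m = 1·2^(m-0).
w_{11} = 1·2^11 = 2048.

2048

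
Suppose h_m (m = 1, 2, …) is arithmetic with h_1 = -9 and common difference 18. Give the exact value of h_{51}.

891

h_m = -9 + (m - 1)·18.
h_{51} = -9 + 50·18 = 891.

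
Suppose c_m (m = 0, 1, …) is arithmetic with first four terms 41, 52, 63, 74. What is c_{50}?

Common difference d = 11.
c_m = 41 + (m - 0)·11.
c_{50} = 41 + 50·11 = 591.

591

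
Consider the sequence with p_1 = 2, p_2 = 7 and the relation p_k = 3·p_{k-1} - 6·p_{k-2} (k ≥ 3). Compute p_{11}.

-9963

Applying the relation repeatedly:
p_3 = 9;  p_4 = -15;  p_5 = -99;  p_6 = -207;  p_7 = -27;  p_8 = 1161;  p_9 = 3645;  p_{10} = 3969;  p_{11} = -9963.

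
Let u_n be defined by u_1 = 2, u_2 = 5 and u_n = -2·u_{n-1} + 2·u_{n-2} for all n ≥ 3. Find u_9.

u_3 = -6  u_4 = 22  u_5 = -56  u_6 = 156  u_7 = -424  u_8 = 1160  u_9 = -3168.

-3168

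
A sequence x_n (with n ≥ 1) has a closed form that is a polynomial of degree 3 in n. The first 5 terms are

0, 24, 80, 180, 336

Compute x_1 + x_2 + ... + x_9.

1st diffs: 24, 56, 100, 156.
2nd diffs: 32, 44, 56.
3rd diffs: 12, 12 (constant).
So x_n = 2n^3 + 4n^2 - 2n - 4.
Continuing: 560, 864, 1260, 1760.
Summing n = 1..9 (9 terms) gives 5064.

5064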